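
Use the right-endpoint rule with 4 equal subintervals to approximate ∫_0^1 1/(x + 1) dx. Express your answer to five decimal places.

0.63452

Δx = (1 − 0)/4 = 0.25.
Right endpoints: 0.25, 0.5, 0.75, 1.
f(0.25) = 0.8, f(0.5) = 2/3, f(0.75) = 4/7, f(1) = 0.5.
Sum = Δx · [f(0.25) + f(0.5) + f(0.75) + f(1)].
Sum ≈ 0.63452.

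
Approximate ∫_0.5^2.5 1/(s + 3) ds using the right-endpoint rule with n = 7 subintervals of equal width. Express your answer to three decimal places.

Δs = (2.5 − 0.5)/7 = 2/7.
Right endpoints: 11/14, 15/14, 19/14, 23/14, 27/14, 31/14, 2.5.
f(11/14) = 14/53, f(15/14) = 14/57, f(19/14) = 14/61, f(23/14) = 14/65, f(27/14) = 14/69, f(31/14) = 14/73, f(2.5) = 2/11.
Sum = Δs · [f(11/14) + f(15/14) + f(19/14) + ...].
Sum ≈ 0.437.

0.437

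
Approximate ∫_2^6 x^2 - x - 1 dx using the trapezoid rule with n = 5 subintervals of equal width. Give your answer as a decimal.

Δx = (6 − 2)/5 = 0.8.
f(2) = 1, f(2.8) = 4.04, f(3.6) = 8.36, f(4.4) = 13.96, f(5.2) = 20.84, f(6) = 29.
T_5 = (Δx/2)·[f(x_0) + 2f(x_1) + ... + 2f(x_{4}) + f(x_5)].
Sum = 49.76.

49.76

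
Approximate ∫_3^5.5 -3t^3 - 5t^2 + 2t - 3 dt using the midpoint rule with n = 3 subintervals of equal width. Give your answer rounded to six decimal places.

-837.831308

Δt = (5.5 − 3)/3 = 5/6.
Midpoints: 41/12, 4.25, 61/12.
f(41/12) = -100333/576, f(4.25) = -315.109375, f(61/12) = -99091/192.
Sum = Δt · [f(41/12) + f(4.25) + f(61/12)].
Sum ≈ -837.831308.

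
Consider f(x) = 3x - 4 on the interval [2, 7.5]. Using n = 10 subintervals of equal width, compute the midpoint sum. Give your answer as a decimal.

56.375

Δx = (7.5 − 2)/10 = 0.55.
Midpoints: 2.275, 2.825, 3.375, 3.925, 4.475, 5.025, 5.575, 6.125, 6.675, 7.225.
f(2.275) = 2.825, f(2.825) = 4.475, f(3.375) = 6.125, f(3.925) = 7.775, f(4.475) = 9.425, f(5.025) = 11.075, f(5.575) = 12.725, f(6.125) = 14.375, f(6.675) = 16.025, f(7.225) = 17.675.
Sum = Δx · [f(2.275) + f(2.825) + f(3.375) + ...].
Sum = 56.375.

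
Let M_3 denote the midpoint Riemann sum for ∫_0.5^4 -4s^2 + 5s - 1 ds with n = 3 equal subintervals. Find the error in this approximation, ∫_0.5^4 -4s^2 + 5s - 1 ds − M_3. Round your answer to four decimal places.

Exact integral: ∫_0.5^4 f(s) ds ≈ -49.291667.
M_3 ≈ -47.703704.
Error ≈ -49.291667 − (-47.703704) ≈ -1.5880.

-1.5880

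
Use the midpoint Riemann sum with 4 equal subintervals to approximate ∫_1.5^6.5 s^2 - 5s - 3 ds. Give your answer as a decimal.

Δs = (6.5 − 1.5)/4 = 1.25.
Midpoints: 2.125, 3.375, 4.625, 5.875.
f(2.125) = -9.109375, f(3.375) = -8.484375, f(4.625) = -4.734375, f(5.875) = 2.140625.
Sum = Δs · [f(2.125) + f(3.375) + f(4.625) + f(5.875)].
Sum = -25.234375.

-25.234375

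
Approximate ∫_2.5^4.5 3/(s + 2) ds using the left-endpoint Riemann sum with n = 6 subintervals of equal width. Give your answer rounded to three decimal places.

1.138

Δs = (4.5 − 2.5)/6 = 1/3.
Left endpoints: 2.5, 17/6, 19/6, 3.5, 23/6, 25/6.
f(2.5) = 2/3, f(17/6) = 18/29, f(19/6) = 18/31, f(3.5) = 6/11, f(23/6) = 18/35, f(25/6) = 18/37.
Sum = Δs · [f(2.5) + f(17/6) + f(19/6) + ...].
Sum ≈ 1.138.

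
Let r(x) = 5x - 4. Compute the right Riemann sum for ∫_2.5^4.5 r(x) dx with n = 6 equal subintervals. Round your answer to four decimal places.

28.6667

Δx = (4.5 − 2.5)/6 = 1/3.
Right endpoints: 17/6, 19/6, 3.5, 23/6, 25/6, 4.5.
r(17/6) = 61/6, r(19/6) = 71/6, r(3.5) = 13.5, r(23/6) = 91/6, r(25/6) = 101/6, r(4.5) = 18.5.
Sum = Δx · [r(17/6) + r(19/6) + r(3.5) + ...].
Sum ≈ 28.6667.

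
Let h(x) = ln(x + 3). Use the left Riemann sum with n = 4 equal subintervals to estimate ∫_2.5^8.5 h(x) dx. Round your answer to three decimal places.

Δx = (8.5 − 2.5)/4 = 1.5.
Left endpoints: 2.5, 4, 5.5, 7.
h(2.5) ≈ 1.705, h(4) ≈ 1.946, h(5.5) ≈ 2.140, h(7) ≈ 2.303.
Sum = Δx · [h(2.5) + h(4) + h(5.5) + h(7)].
Sum ≈ 12.140.

12.140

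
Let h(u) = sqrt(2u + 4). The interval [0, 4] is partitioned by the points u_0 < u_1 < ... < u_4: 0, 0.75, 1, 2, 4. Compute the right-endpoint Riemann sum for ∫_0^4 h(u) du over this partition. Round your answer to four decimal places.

12.1279

Subinterval widths: 0.75, 0.25, 1, 2.
Right endpoints: 0.75, 1, 2, 4.
h(0.75) ≈ 2.3452, h(1) ≈ 2.4495, h(2) ≈ 2.8284, h(4) ≈ 3.4641.
Sum = Σ Δu_i · h(u_i).
Sum ≈ 12.1279.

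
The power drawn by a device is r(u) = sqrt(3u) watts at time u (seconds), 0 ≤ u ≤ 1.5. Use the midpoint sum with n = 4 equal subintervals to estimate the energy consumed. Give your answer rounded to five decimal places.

2.14140

Δu = (1.5 − 0)/4 = 0.375.
Midpoints: 0.1875, 0.5625, 0.9375, 1.3125.
r(0.1875) ≈ 0.75000, r(0.5625) ≈ 1.29904, r(0.9375) ≈ 1.67705, r(1.3125) ≈ 1.98431.
Sum = Δu · [r(0.1875) + r(0.5625) + r(0.9375) + r(1.3125)].
Sum ≈ 2.14140.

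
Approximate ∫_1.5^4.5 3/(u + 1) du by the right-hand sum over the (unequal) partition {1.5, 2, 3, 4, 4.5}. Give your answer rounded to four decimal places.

Subinterval widths: 0.5, 1, 1, 0.5.
Right endpoints: 2, 3, 4, 4.5.
f(2) = 1, f(3) = 0.75, f(4) = 0.6, f(4.5) = 6/11.
Sum = Σ Δu_i · f(u_i).
Sum ≈ 2.1227.

2.1227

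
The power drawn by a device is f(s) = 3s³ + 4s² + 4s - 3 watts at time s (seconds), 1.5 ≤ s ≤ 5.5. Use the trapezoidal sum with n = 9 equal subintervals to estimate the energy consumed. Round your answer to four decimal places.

948.5082

Δs = (5.5 − 1.5)/9 = 4/9.
f(1.5) = 22.125, f(35/18) = 81563/1944, f(43/18) = 136627/1944, f(17/6) = 7825/72, f(59/18) = 308579/1944, f(67/18) = 431611/1944, f(25/6) = 300.125, f(83/18) = 767147/1944, f(91/18) = 985795/1944, f(5.5) = 639.125.
T_9 = (Δs/2)·[f(s_0) + 2f(s_1) + ... + 2f(s_{8}) + f(s_9)].
Sum ≈ 948.5082.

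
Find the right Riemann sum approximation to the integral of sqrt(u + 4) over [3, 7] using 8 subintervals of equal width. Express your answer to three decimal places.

Δu = (7 − 3)/8 = 0.5.
Right endpoints: 3.5, 4, 4.5, 5, 5.5, 6, 6.5, 7.
f(3.5) ≈ 2.739, f(4) ≈ 2.828, f(4.5) ≈ 2.915, f(5) ≈ 3.000, f(5.5) ≈ 3.082, f(6) ≈ 3.162, f(6.5) ≈ 3.240, f(7) ≈ 3.317.
Sum = Δu · [f(3.5) + f(4) + f(4.5) + ...].
Sum ≈ 12.142.

12.142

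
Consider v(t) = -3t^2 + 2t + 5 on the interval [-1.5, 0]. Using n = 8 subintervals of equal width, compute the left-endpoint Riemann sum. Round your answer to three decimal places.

Δt = (0 − (-1.5))/8 = 0.1875.
Left endpoints: -1.5, -1.3125, -1.125, -0.9375, -0.75, -0.5625, -0.375, -0.1875.
v(-1.5) = -4.75, v(-1.3125) = -2.79296875, v(-1.125) = -1.046875, v(-0.9375) = 0.48828125, v(-0.75) = 1.8125, v(-0.5625) = 2.92578125, v(-0.375) = 3.828125, v(-0.1875) = 4.51953125.
Sum = Δt · [v(-1.5) + v(-1.3125) + v(-1.125) + ...].
Sum ≈ 0.935.

0.935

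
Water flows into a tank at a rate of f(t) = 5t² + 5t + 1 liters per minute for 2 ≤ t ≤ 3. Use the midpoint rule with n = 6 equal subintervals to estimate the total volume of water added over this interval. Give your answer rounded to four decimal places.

Δt = (3 − 2)/6 = 1/6.
Midpoints: 25/12, 2.25, 29/12, 31/12, 2.75, 35/12.
f(25/12) = 4769/144, f(2.25) = 37.5625, f(29/12) = 6089/144, f(31/12) = 6809/144, f(2.75) = 52.5625, f(35/12) = 8369/144.
Sum = Δt · [f(25/12) + f(2.25) + f(29/12) + ...].
Sum ≈ 45.1551.

45.1551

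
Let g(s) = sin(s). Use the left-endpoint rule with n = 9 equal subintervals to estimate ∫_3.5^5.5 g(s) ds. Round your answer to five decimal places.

Δs = (5.5 − 3.5)/9 = 2/9.
Left endpoints: 3.5, 67/18, 71/18, 25/6, 79/18, 83/18, 29/6, 91/18, 95/18.
g(3.5) ≈ -0.35078, g(67/18) ≈ -0.54855, g(71/18) ≈ -0.71934, g(25/6) ≈ -0.85475, g(79/18) ≈ -0.94813, g(83/18) ≈ -0.99488, g(29/6) ≈ -0.99270, g(91/18) ≈ -0.94169, g(95/18) ≈ -0.84438.
Sum = Δs · [g(3.5) + g(67/18) + g(71/18) + ...].
Sum ≈ -1.59893.

-1.59893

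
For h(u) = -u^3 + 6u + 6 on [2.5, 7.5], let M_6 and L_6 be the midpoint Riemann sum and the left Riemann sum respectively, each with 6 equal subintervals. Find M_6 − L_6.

-143.75

M_6 ≈ -596.909722.
L_6 ≈ -453.159722.
M_6 − L_6 = -143.75.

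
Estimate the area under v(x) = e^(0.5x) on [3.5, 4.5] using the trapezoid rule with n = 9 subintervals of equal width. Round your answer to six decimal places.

7.468187

Δx = (4.5 − 3.5)/9 = 1/9.
v(3.5) ≈ 5.754603, v(65/18) ≈ 6.083350, v(67/18) ≈ 6.430878, v(23/6) ≈ 6.798260, v(71/18) ≈ 7.186629, v(73/18) ≈ 7.597185, v(25/6) ≈ 8.031195, v(77/18) ≈ 8.489999, v(79/18) ≈ 8.975014, v(4.5) ≈ 9.487736.
T_9 = (Δx/2)·[v(x_0) + 2v(x_1) + ... + 2v(x_{8}) + v(x_9)].
Sum ≈ 7.468187.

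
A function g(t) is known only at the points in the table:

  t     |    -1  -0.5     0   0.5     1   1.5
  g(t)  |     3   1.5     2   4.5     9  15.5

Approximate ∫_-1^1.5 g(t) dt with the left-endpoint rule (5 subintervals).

10

Δt = 0.5.
Sum = 0.5·[3 + 1.5 + 2 + 4.5 + 9] = 10.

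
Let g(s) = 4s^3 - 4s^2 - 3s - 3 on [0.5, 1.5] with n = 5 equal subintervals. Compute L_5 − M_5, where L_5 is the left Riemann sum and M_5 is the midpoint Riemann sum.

L_5 = -5.48.
M_5 = -5.36.
L_5 − M_5 = -0.12.

-0.12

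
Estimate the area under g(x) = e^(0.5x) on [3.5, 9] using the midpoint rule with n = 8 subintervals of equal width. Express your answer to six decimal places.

Δx = (9 − 3.5)/8 = 0.6875.
Midpoints: 3.84375, 4.53125, 5.21875, 5.90625, 6.59375, 7.28125, 7.96875, 8.65625.
g(3.84375) ≈ 6.833760, g(4.53125) ≈ 9.637146, g(5.21875) ≈ 13.590554, g(5.90625) ≈ 19.165753, g(6.59375) ≈ 27.028044, g(7.28125) ≈ 38.115652, g(7.96875) ≈ 53.751684, g(8.65625) ≈ 75.802024.
Sum = Δx · [g(3.84375) + g(4.53125) + g(5.21875) + ...].
Sum ≈ 167.698174.

167.698174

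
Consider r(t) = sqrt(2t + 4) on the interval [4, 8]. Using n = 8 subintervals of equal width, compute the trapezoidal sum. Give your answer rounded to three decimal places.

Δt = (8 − 4)/8 = 0.5.
r(4) ≈ 3.464, r(4.5) ≈ 3.606, r(5) ≈ 3.742, r(5.5) ≈ 3.873, r(6) ≈ 4.000, r(6.5) ≈ 4.123, r(7) ≈ 4.243, r(7.5) ≈ 4.359, r(8) ≈ 4.472.
T_8 = (Δt/2)·[r(t_0) + 2r(t_1) + ... + 2r(t_{7}) + r(t_8)].
Sum ≈ 15.956.

15.956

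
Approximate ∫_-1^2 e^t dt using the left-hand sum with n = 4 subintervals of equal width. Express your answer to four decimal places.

Δt = (2 − (-1))/4 = 0.75.
Left endpoints: -1, -0.25, 0.5, 1.25.
f(-1) ≈ 0.3679, f(-0.25) ≈ 0.7788, f(0.5) ≈ 1.6487, f(1.25) ≈ 3.4903.
Sum = Δt · [f(-1) + f(-0.25) + f(0.5) + f(1.25)].
Sum ≈ 4.7143.

4.7143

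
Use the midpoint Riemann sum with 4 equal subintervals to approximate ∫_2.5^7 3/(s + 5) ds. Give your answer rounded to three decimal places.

1.408

Δs = (7 − 2.5)/4 = 1.125.
Midpoints: 3.0625, 4.1875, 5.3125, 6.4375.
f(3.0625) = 16/43, f(4.1875) = 16/49, f(5.3125) = 16/55, f(6.4375) = 16/61.
Sum = Δs · [f(3.0625) + f(4.1875) + f(5.3125) + f(6.4375)].
Sum ≈ 1.408.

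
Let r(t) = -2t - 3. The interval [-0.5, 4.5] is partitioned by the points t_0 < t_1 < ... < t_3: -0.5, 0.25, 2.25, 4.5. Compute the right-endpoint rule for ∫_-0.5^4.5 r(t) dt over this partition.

Subinterval widths: 0.75, 2, 2.25.
Right endpoints: 0.25, 2.25, 4.5.
r(0.25) = -3.5, r(2.25) = -7.5, r(4.5) = -12.
Sum = Σ Δt_i · r(t_i).
Sum = -44.625.

-44.625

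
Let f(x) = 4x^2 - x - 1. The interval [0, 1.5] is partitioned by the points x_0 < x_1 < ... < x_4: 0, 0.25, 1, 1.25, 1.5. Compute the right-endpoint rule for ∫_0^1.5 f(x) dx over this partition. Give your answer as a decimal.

3.875

Subinterval widths: 0.25, 0.75, 0.25, 0.25.
Right endpoints: 0.25, 1, 1.25, 1.5.
f(0.25) = -1, f(1) = 2, f(1.25) = 4, f(1.5) = 6.5.
Sum = Σ Δx_i · f(x_i).
Sum = 3.875.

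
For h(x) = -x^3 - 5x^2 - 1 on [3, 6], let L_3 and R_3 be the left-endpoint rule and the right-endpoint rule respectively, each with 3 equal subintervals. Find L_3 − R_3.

324

L_3 = -469.
R_3 = -793.
L_3 − R_3 = 324.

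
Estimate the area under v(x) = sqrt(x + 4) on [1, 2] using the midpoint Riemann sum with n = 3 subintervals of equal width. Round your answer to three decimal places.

2.344

Δx = (2 − 1)/3 = 1/3.
Midpoints: 7/6, 1.5, 11/6.
v(7/6) ≈ 2.273, v(1.5) ≈ 2.345, v(11/6) ≈ 2.415.
Sum = Δx · [v(7/6) + v(1.5) + v(11/6)].
Sum ≈ 2.344.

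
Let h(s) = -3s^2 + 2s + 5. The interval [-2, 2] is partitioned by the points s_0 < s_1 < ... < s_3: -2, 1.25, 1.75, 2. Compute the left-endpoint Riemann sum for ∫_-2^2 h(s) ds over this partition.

-34.515625

Subinterval widths: 3.25, 0.5, 0.25.
Left endpoints: -2, 1.25, 1.75.
h(-2) = -11, h(1.25) = 2.8125, h(1.75) = -0.6875.
Sum = Σ Δs_i · h(s_i).
Sum = -34.515625.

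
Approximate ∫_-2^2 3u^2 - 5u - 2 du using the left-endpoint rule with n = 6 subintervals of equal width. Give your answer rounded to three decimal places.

Δu = (2 − (-2))/6 = 2/3.
Left endpoints: -2, -4/3, -2/3, 0, 2/3, 4/3.
f(-2) = 20, f(-4/3) = 10, f(-2/3) = 8/3, f(0) = -2, f(2/3) = -4, f(4/3) = -10/3.
Sum = Δu · [f(-2) + f(-4/3) + f(-2/3) + ...].
Sum ≈ 15.556.

15.556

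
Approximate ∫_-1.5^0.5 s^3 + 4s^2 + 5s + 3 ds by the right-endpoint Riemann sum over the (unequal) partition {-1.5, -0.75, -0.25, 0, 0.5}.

5.86328125

Subinterval widths: 0.75, 0.5, 0.25, 0.5.
Right endpoints: -0.75, -0.25, 0, 0.5.
f(-0.75) = 1.078125, f(-0.25) = 1.984375, f(0) = 3, f(0.5) = 6.625.
Sum = Σ Δs_i · f(s_i).
Sum = 5.86328125.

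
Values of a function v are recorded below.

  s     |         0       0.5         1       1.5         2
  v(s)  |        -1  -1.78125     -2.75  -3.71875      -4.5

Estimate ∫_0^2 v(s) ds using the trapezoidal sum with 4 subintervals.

Δs = 0.5.
T_4 = (0.5/2)·[(-1) + 2·(-1.78125) + 2·(-2.75) + 2·(-3.71875) + (-4.5)] = -5.5.

-5.5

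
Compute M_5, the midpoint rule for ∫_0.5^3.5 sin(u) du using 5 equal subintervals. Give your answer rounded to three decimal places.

1.842

Δu = (3.5 − 0.5)/5 = 0.6.
Midpoints: 0.8, 1.4, 2, 2.6, 3.2.
f(0.8) ≈ 0.717, f(1.4) ≈ 0.985, f(2) ≈ 0.909, f(2.6) ≈ 0.516, f(3.2) ≈ -0.058.
Sum = Δu · [f(0.8) + f(1.4) + f(2) + f(2.6) + f(3.2)].
Sum ≈ 1.842.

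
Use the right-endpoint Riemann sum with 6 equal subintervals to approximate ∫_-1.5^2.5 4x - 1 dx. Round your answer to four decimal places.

Δx = (2.5 − (-1.5))/6 = 2/3.
Right endpoints: -5/6, -1/6, 0.5, 7/6, 11/6, 2.5.
f(-5/6) = -13/3, f(-1/6) = -5/3, f(0.5) = 1, f(7/6) = 11/3, f(11/6) = 19/3, f(2.5) = 9.
Sum = Δx · [f(-5/6) + f(-1/6) + f(0.5) + ...].
Sum ≈ 9.3333.

9.3333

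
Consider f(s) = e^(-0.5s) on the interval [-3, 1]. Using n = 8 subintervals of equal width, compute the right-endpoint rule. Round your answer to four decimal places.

6.8219

Δs = (1 − (-3))/8 = 0.5.
Right endpoints: -2.5, -2, -1.5, -1, -0.5, 0, 0.5, 1.
f(-2.5) ≈ 3.4903, f(-2) ≈ 2.7183, f(-1.5) ≈ 2.1170, f(-1) ≈ 1.6487, f(-0.5) ≈ 1.2840, f(0) ≈ 1.0000, f(0.5) ≈ 0.7788, f(1) ≈ 0.6065.
Sum = Δs · [f(-2.5) + f(-2) + f(-1.5) + ...].
Sum ≈ 6.8219.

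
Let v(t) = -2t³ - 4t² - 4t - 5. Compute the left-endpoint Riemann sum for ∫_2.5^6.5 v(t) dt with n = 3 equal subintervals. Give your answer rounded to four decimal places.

Δt = (6.5 − 2.5)/3 = 4/3.
Left endpoints: 2.5, 23/6, 31/6.
v(2.5) = -71.25, v(23/6) = -20711/108, v(31/6) = -44095/108.
Sum = Δt · [v(2.5) + v(23/6) + v(31/6)].
Sum ≈ -895.0741.

-895.0741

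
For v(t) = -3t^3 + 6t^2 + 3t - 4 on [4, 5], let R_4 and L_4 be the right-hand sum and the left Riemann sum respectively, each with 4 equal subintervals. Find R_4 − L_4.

-31.5

R_4 = -161.359375.
L_4 = -129.859375.
R_4 − L_4 = -31.5.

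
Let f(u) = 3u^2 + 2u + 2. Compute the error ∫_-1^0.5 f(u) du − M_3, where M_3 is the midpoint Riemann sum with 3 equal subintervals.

Exact integral: ∫_-1^0.5 f(u) du = 3.375.
M_3 = 3.28125.
Error = 3.375 − 3.28125 = 0.09375.

0.09375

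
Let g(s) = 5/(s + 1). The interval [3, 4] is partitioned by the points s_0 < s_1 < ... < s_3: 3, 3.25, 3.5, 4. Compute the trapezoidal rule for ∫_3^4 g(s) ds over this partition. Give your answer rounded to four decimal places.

Subinterval widths: 0.25, 0.25, 0.5.
g(3) = 1.25, g(3.25) = 20/17, g(3.5) = 10/9, g(4) = 1.
On each subinterval the trapezoid contributes (Δs_i/2)·[g(s_{i-1}) + g(s_i)].
Sum ≈ 1.1170.

1.1170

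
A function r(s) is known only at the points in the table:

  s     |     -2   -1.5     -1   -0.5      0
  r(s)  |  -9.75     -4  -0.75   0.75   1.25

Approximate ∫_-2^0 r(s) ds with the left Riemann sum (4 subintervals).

Δs = 0.5.
Sum = 0.5·[(-9.75) + (-4) + (-0.75) + 0.75] = -6.875.

-6.875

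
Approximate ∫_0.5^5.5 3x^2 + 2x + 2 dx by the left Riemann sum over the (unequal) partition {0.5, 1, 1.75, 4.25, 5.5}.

Subinterval widths: 0.5, 0.75, 2.5, 1.25.
Left endpoints: 0.5, 1, 1.75, 4.25.
f(0.5) = 3.75, f(1) = 7, f(1.75) = 14.6875, f(4.25) = 64.6875.
Sum = Σ Δx_i · f(x_i).
Sum = 124.703125.

124.703125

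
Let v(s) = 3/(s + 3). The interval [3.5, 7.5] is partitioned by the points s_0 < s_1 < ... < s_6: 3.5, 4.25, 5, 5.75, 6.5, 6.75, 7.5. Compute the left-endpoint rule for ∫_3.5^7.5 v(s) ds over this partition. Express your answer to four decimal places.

1.5046

Subinterval widths: 0.75, 0.75, 0.75, 0.75, 0.25, 0.75.
Left endpoints: 3.5, 4.25, 5, 5.75, 6.5, 6.75.
v(3.5) = 6/13, v(4.25) = 12/29, v(5) = 0.375, v(5.75) = 12/35, v(6.5) = 6/19, v(6.75) = 4/13.
Sum = Σ Δs_i · v(s_i).
Sum ≈ 1.5046.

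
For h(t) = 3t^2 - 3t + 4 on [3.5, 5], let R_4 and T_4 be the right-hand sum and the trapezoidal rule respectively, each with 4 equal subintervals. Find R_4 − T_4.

6.328125

R_4 = 75.43359375.
T_4 = 69.10546875.
R_4 − T_4 = 6.328125.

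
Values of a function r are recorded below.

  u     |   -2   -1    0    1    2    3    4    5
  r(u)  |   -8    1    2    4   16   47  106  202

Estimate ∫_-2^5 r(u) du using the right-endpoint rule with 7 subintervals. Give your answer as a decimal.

378

Δu = 1.
Sum = 1·[1 + 2 + 4 + 16 + 47 + 106 + 202] = 378.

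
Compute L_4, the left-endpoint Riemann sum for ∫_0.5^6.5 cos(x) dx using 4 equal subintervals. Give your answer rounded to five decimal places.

-0.28704

Δx = (6.5 − 0.5)/4 = 1.5.
Left endpoints: 0.5, 2, 3.5, 5.
f(0.5) ≈ 0.87758, f(2) ≈ -0.41615, f(3.5) ≈ -0.93646, f(5) ≈ 0.28366.
Sum = Δx · [f(0.5) + f(2) + f(3.5) + f(5)].
Sum ≈ -0.28704.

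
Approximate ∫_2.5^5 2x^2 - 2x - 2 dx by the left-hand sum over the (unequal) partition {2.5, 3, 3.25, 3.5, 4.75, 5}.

Subinterval widths: 0.5, 0.25, 0.25, 1.25, 0.25.
Left endpoints: 2.5, 3, 3.25, 3.5, 4.75.
f(2.5) = 5.5, f(3) = 10, f(3.25) = 12.625, f(3.5) = 15.5, f(4.75) = 33.625.
Sum = Σ Δx_i · f(x_i).
Sum = 36.1875.

36.1875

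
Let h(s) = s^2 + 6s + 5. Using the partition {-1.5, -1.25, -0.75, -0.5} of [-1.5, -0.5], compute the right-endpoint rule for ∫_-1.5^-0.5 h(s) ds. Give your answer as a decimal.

Subinterval widths: 0.25, 0.5, 0.25.
Right endpoints: -1.25, -0.75, -0.5.
h(-1.25) = -0.9375, h(-0.75) = 1.0625, h(-0.5) = 2.25.
Sum = Σ Δs_i · h(s_i).
Sum = 0.859375.

0.859375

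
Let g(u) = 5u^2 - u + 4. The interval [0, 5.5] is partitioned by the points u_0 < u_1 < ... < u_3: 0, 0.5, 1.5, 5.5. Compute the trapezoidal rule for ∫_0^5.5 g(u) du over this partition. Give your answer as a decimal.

Subinterval widths: 0.5, 1, 4.
g(0) = 4, g(0.5) = 4.75, g(1.5) = 13.75, g(5.5) = 149.75.
On each subinterval the trapezoid contributes (Δu_i/2)·[g(u_{i-1}) + g(u_i)].
Sum = 338.4375.

338.4375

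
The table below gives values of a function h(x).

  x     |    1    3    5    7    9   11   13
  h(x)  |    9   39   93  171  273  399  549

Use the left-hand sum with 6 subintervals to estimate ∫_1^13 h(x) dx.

1968

Δx = 2.
Sum = 2·[9 + 39 + 93 + 171 + 273 + 399] = 1968.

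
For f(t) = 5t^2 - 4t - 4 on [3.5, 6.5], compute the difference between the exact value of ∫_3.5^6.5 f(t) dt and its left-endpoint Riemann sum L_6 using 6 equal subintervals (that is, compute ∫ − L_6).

33.875

Exact integral: ∫_3.5^6.5 f(t) dt = 314.25.
L_6 = 280.375.
Error = 314.25 − 280.375 = 33.875.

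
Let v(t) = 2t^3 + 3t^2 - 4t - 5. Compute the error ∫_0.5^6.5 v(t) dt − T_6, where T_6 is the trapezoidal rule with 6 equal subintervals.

-24

Exact integral: ∫_0.5^6.5 v(t) dt = 1053.
T_6 = 1077.
Error = 1053 − 1077 = -24.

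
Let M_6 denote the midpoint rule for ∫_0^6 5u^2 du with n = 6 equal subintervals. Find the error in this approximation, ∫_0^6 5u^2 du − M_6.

2.5

Exact integral: ∫_0^6 f(u) du = 360.
M_6 = 357.5.
Error = 360 − 357.5 = 2.5.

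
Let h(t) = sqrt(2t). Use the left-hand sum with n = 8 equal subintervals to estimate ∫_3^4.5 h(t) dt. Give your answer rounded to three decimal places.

4.049

Δt = (4.5 − 3)/8 = 0.1875.
Left endpoints: 3, 3.1875, 3.375, 3.5625, 3.75, 3.9375, 4.125, 4.3125.
h(3) ≈ 2.449, h(3.1875) ≈ 2.525, h(3.375) ≈ 2.598, h(3.5625) ≈ 2.669, h(3.75) ≈ 2.739, h(3.9375) ≈ 2.806, h(4.125) ≈ 2.872, h(4.3125) ≈ 2.937.
Sum = Δt · [h(3) + h(3.1875) + h(3.375) + ...].
Sum ≈ 4.049.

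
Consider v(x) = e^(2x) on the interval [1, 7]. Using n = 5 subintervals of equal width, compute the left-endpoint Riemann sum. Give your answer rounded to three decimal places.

Δx = (7 − 1)/5 = 1.2.
Left endpoints: 1, 2.2, 3.4, 4.6, 5.8.
v(1) ≈ 7.389, v(2.2) ≈ 81.451, v(3.4) ≈ 897.847, v(4.6) ≈ 9897.129, v(5.8) ≈ 109097.799.
Sum = Δx · [v(1) + v(2.2) + v(3.4) + v(4.6) + v(5.8)].
Sum ≈ 143977.939.

143977.939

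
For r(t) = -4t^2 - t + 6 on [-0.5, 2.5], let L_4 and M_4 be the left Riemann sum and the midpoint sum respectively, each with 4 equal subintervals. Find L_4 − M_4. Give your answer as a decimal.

L_4 = 3.
M_4 = -5.4375.
L_4 − M_4 = 8.4375.

8.4375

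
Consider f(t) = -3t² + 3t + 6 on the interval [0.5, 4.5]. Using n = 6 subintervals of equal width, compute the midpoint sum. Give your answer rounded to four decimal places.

Δt = (4.5 − 0.5)/6 = 2/3.
Midpoints: 5/6, 1.5, 13/6, 17/6, 3.5, 25/6.
f(5/6) = 77/12, f(1.5) = 3.75, f(13/6) = -19/12, f(17/6) = -115/12, f(3.5) = -20.25, f(25/6) = -403/12.
Sum = Δt · [f(5/6) + f(1.5) + f(13/6) + ...].
Sum ≈ -36.5556.

-36.5556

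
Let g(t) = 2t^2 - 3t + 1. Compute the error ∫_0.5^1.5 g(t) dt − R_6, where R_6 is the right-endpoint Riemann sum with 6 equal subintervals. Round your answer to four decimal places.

Exact integral: ∫_0.5^1.5 g(t) dt ≈ 0.166667.
R_6 ≈ 0.259259.
Error ≈ 0.166667 − 0.259259 ≈ -0.0926.

-0.0926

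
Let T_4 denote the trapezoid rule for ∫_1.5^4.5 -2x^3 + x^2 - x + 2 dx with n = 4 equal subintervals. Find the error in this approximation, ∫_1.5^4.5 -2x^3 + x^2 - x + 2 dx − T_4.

4.78125

Exact integral: ∫_1.5^4.5 f(x) dx = -176.25.
T_4 = -181.03125.
Error = -176.25 − (-181.03125) = 4.78125.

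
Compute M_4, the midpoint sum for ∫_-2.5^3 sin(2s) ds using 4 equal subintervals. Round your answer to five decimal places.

Δs = (3 − (-2.5))/4 = 1.375.
Midpoints: -1.8125, -0.4375, 0.9375, 2.3125.
f(-1.8125) ≈ 0.46480, f(-0.4375) ≈ -0.76754, f(0.9375) ≈ 0.95409, f(2.3125) ≈ -0.99618.
Sum = Δs · [f(-1.8125) + f(-0.4375) + f(0.9375) + f(2.3125)].
Sum ≈ -0.47416.

-0.47416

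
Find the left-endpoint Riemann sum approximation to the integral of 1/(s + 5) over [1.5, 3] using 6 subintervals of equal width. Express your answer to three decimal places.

0.211

Δs = (3 − 1.5)/6 = 0.25.
Left endpoints: 1.5, 1.75, 2, 2.25, 2.5, 2.75.
f(1.5) = 2/13, f(1.75) = 4/27, f(2) = 1/7, f(2.25) = 4/29, f(2.5) = 2/15, f(2.75) = 4/31.
Sum = Δs · [f(1.5) + f(1.75) + f(2) + ...].
Sum ≈ 0.211.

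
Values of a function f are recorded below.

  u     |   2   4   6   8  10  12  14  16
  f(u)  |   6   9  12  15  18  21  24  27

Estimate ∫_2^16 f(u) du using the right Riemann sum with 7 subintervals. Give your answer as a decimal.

252

Δu = 2.
Sum = 2·[9 + 12 + 15 + 18 + 21 + 24 + 27] = 252.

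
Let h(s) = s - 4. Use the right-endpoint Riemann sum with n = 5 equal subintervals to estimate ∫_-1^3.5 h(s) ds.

Δs = (3.5 − (-1))/5 = 0.9.
Right endpoints: -0.1, 0.8, 1.7, 2.6, 3.5.
h(-0.1) = -4.1, h(0.8) = -3.2, h(1.7) = -2.3, h(2.6) = -1.4, h(3.5) = -0.5.
Sum = Δs · [h(-0.1) + h(0.8) + h(1.7) + h(2.6) + h(3.5)].
Sum = -10.35.

-10.35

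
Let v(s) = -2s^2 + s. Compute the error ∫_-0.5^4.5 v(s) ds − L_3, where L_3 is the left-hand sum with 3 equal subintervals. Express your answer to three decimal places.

Exact integral: ∫_-0.5^4.5 v(s) ds ≈ -50.83333.
L_3 ≈ -26.29630.
Error ≈ -50.83333 − (-26.29630) ≈ -24.537.

-24.537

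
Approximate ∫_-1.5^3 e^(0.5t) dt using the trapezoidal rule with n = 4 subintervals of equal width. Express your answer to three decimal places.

8.229

Δt = (3 − (-1.5))/4 = 1.125.
f(-1.5) ≈ 0.472, f(-0.375) ≈ 0.829, f(0.75) ≈ 1.455, f(1.875) ≈ 2.554, f(3) ≈ 4.482.
T_4 = (Δt/2)·[f(t_0) + 2f(t_1) + 2f(t_2) + 2f(t_3) + f(t_4)].
Sum ≈ 8.229.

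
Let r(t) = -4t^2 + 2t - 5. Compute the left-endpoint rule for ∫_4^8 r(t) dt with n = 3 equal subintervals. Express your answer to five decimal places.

-451.40741

Δt = (8 − 4)/3 = 4/3.
Left endpoints: 4, 16/3, 20/3.
r(4) = -61, r(16/3) = -973/9, r(20/3) = -1525/9.
Sum = Δt · [r(4) + r(16/3) + r(20/3)].
Sum ≈ -451.40741.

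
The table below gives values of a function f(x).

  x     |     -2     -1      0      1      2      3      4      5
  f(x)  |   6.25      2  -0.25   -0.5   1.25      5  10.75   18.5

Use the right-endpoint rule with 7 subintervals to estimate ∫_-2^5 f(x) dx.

36.75

Δx = 1.
Sum = 1·[2 + (-0.25) + (-0.5) + 1.25 + 5 + 10.75 + 18.5] = 36.75.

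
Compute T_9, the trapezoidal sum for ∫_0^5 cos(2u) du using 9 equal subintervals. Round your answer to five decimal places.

Δu = (5 − 0)/9 = 5/9.
f(0) ≈ 1.00000, f(5/9) ≈ 0.44367, f(10/9) ≈ -0.60632, f(5/3) ≈ -0.98167, f(20/9) ≈ -0.26475, f(25/9) ≈ 0.74675, f(10/3) ≈ 0.92737, f(35/9) ≈ 0.07613, f(40/9) ≈ -0.85982, f(5) ≈ -0.83907.
T_9 = (Δu/2)·[f(u_0) + 2f(u_1) + ... + 2f(u_{8}) + f(u_9)].
Sum ≈ -0.24343.

-0.24343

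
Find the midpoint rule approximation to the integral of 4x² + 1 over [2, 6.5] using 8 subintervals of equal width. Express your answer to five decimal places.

Δx = (6.5 − 2)/8 = 0.5625.
Midpoints: 2.28125, 2.84375, 3.40625, 3.96875, 4.53125, 5.09375, 5.65625, 6.21875.
f(2.28125) = 21.81640625, f(2.84375) = 33.34765625, f(3.40625) = 47.41015625, f(3.96875) = 64.00390625, f(4.53125) = 83.12890625, f(5.09375) = 104.78515625, f(5.65625) = 128.97265625, f(6.21875) = 155.69140625.
Sum = Δx · [f(2.28125) + f(2.84375) + f(3.40625) + ...].
Sum ≈ 359.52539.

359.52539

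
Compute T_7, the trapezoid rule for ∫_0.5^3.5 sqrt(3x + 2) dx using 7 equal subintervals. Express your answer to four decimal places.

8.3601

Δx = (3.5 − 0.5)/7 = 3/7.
f(0.5) ≈ 1.8708, f(13/14) ≈ 2.1876, f(19/14) ≈ 2.4640, f(25/14) ≈ 2.7124, f(31/14) ≈ 2.9399, f(37/14) ≈ 3.1510, f(43/14) ≈ 3.3488, f(3.5) ≈ 3.5355.
T_7 = (Δx/2)·[f(x_0) + 2f(x_1) + ... + 2f(x_{6}) + f(x_7)].
Sum ≈ 8.3601.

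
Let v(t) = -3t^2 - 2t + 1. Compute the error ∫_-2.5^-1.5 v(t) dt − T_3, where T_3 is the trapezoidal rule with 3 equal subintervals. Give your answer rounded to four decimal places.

0.0556

Exact integral: ∫_-2.5^-1.5 v(t) dt = -7.25.
T_3 ≈ -7.305556.
Error ≈ -7.25 − (-7.305556) ≈ 0.0556.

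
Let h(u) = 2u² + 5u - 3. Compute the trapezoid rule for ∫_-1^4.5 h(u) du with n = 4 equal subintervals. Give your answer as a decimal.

Δu = (4.5 − (-1))/4 = 1.375.
h(-1) = -6, h(0.375) = -0.84375, h(1.75) = 11.875, h(3.125) = 32.15625, h(4.5) = 60.
T_4 = (Δu/2)·[h(u_0) + 2h(u_1) + 2h(u_2) + 2h(u_3) + h(u_4)].
Sum = 96.5078125.

96.5078125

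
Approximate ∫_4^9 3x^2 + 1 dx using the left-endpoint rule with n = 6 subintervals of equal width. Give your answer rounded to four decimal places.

Δx = (9 − 4)/6 = 5/6.
Left endpoints: 4, 29/6, 17/3, 6.5, 22/3, 49/6.
f(4) = 49, f(29/6) = 853/12, f(17/3) = 292/3, f(6.5) = 127.75, f(22/3) = 487/3, f(49/6) = 2413/12.
Sum = Δx · [f(4) + f(29/6) + f(17/3) + ...].
Sum ≈ 590.4861.

590.4861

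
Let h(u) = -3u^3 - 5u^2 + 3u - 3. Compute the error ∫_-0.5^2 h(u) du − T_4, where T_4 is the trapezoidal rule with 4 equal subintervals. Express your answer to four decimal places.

1.9124

Exact integral: ∫_-0.5^2 h(u) du ≈ -27.369792.
T_4 ≈ -29.282227.
Error ≈ -27.369792 − (-29.282227) ≈ 1.9124.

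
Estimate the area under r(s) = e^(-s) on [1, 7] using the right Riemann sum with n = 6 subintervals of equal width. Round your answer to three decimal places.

Δs = (7 − 1)/6 = 1.
Right endpoints: 2, 3, 4, 5, 6, 7.
r(2) ≈ 0.135, r(3) ≈ 0.050, r(4) ≈ 0.018, r(5) ≈ 0.007, r(6) ≈ 0.002, r(7) ≈ 0.001.
Sum = Δs · [r(2) + r(3) + r(4) + ...].
Sum ≈ 0.214.

0.214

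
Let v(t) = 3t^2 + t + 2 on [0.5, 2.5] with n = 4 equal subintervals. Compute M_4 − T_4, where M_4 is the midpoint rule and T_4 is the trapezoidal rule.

-0.375

M_4 = 22.375.
T_4 = 22.75.
M_4 − T_4 = -0.375.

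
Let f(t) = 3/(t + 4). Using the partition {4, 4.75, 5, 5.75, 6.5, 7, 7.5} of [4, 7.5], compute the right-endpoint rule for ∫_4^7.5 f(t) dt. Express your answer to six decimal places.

1.052330

Subinterval widths: 0.75, 0.25, 0.75, 0.75, 0.5, 0.5.
Right endpoints: 4.75, 5, 5.75, 6.5, 7, 7.5.
f(4.75) = 12/35, f(5) = 1/3, f(5.75) = 4/13, f(6.5) = 2/7, f(7) = 3/11, f(7.5) = 6/23.
Sum = Σ Δt_i · f(t_i).
Sum ≈ 1.052330.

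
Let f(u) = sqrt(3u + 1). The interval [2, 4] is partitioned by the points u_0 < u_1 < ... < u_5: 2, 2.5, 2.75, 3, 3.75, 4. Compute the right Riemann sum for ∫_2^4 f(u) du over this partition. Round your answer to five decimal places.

6.53504

Subinterval widths: 0.5, 0.25, 0.25, 0.75, 0.25.
Right endpoints: 2.5, 2.75, 3, 3.75, 4.
f(2.5) ≈ 2.91548, f(2.75) ≈ 3.04138, f(3) ≈ 3.16228, f(3.75) ≈ 3.50000, f(4) ≈ 3.60555.
Sum = Σ Δu_i · f(u_i).
Sum ≈ 6.53504.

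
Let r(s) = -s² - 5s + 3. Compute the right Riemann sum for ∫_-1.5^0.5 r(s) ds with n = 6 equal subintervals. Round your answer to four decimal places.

Δs = (0.5 − (-1.5))/6 = 1/3.
Right endpoints: -7/6, -5/6, -0.5, -1/6, 1/6, 0.5.
r(-7/6) = 269/36, r(-5/6) = 233/36, r(-0.5) = 5.25, r(-1/6) = 137/36, r(1/6) = 77/36, r(0.5) = 0.25.
Sum = Δs · [r(-7/6) + r(-5/6) + r(-0.5) + ...].
Sum ≈ 8.4630.

8.4630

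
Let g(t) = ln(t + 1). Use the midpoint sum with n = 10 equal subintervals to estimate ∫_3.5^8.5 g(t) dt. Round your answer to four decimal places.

Δt = (8.5 − 3.5)/10 = 0.5.
Midpoints: 3.75, 4.25, 4.75, 5.25, 5.75, 6.25, 6.75, 7.25, 7.75, 8.25.
g(3.75) ≈ 1.5581, g(4.25) ≈ 1.6582, g(4.75) ≈ 1.7492, g(5.25) ≈ 1.8326, g(5.75) ≈ 1.9095, g(6.25) ≈ 1.9810, g(6.75) ≈ 2.0477, g(7.25) ≈ 2.1102, g(7.75) ≈ 2.1691, g(8.25) ≈ 2.2246.
Sum = Δt · [g(3.75) + g(4.25) + g(4.75) + ...].
Sum ≈ 9.6201.

9.6201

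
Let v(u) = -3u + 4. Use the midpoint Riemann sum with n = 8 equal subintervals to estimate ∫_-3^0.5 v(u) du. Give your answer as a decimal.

Δu = (0.5 − (-3))/8 = 0.4375.
Midpoints: -2.78125, -2.34375, -1.90625, -1.46875, -1.03125, -0.59375, -0.15625, 0.28125.
v(-2.78125) = 12.34375, v(-2.34375) = 11.03125, v(-1.90625) = 9.71875, v(-1.46875) = 8.40625, v(-1.03125) = 7.09375, v(-0.59375) = 5.78125, v(-0.15625) = 4.46875, v(0.28125) = 3.15625.
Sum = Δu · [v(-2.78125) + v(-2.34375) + v(-1.90625) + ...].
Sum = 27.125.

27.125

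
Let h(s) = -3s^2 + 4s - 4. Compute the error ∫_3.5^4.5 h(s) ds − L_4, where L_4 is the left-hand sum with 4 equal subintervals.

-2.46875

Exact integral: ∫_3.5^4.5 h(s) ds = -36.25.
L_4 = -33.78125.
Error = -36.25 − (-33.78125) = -2.46875.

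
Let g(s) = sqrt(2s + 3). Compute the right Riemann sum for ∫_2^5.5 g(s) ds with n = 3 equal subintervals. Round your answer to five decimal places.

Δs = (5.5 − 2)/3 = 7/6.
Right endpoints: 19/6, 13/3, 5.5.
g(19/6) ≈ 3.05505, g(13/3) ≈ 3.41565, g(5.5) ≈ 3.74166.
Sum = Δs · [g(19/6) + g(13/3) + g(5.5)].
Sum ≈ 11.91442.

11.91442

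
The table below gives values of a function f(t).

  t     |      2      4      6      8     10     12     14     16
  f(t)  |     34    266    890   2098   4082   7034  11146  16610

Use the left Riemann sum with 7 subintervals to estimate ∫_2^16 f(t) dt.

Δt = 2.
Sum = 2·[34 + 266 + 890 + 2098 + 4082 + 7034 + 11146] = 51100.

51100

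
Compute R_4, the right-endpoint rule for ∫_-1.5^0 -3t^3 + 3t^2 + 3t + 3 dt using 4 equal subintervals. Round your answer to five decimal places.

Δt = (0 − (-1.5))/4 = 0.375.
Right endpoints: -1.125, -0.75, -0.375, 0.
f(-1.125) = 3939/512, f(-0.75) = 3.703125, f(-0.375) = 1257/512, f(0) = 3.
Sum = Δt · [f(-1.125) + f(-0.75) + f(-0.375) + f(0)].
Sum ≈ 6.31934.

6.31934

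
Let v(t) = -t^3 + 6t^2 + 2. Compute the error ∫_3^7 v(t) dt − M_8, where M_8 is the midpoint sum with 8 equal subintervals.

Exact integral: ∫_3^7 v(t) dt = 60.
M_8 = 60.75.
Error = 60 − 60.75 = -0.75.

-0.75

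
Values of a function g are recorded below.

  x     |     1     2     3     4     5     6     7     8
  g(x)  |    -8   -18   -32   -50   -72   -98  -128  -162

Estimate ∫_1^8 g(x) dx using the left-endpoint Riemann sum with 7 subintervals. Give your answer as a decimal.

-406

Δx = 1.
Sum = 1·[(-8) + (-18) + (-32) + (-50) + (-72) + (-98) + (-128)] = -406.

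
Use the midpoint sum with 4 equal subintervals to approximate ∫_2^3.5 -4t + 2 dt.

Δt = (3.5 − 2)/4 = 0.375.
Midpoints: 2.1875, 2.5625, 2.9375, 3.3125.
f(2.1875) = -6.75, f(2.5625) = -8.25, f(2.9375) = -9.75, f(3.3125) = -11.25.
Sum = Δt · [f(2.1875) + f(2.5625) + f(2.9375) + f(3.3125)].
Sum = -13.5.

-13.5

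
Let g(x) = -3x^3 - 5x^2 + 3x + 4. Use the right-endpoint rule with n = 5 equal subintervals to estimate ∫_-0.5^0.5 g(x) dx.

3.775

Δx = (0.5 − (-0.5))/5 = 0.2.
Right endpoints: -0.3, -0.1, 0.1, 0.3, 0.5.
g(-0.3) = 2.731, g(-0.1) = 3.653, g(0.1) = 4.247, g(0.3) = 4.369, g(0.5) = 3.875.
Sum = Δx · [g(-0.3) + g(-0.1) + g(0.1) + g(0.3) + g(0.5)].
Sum = 3.775.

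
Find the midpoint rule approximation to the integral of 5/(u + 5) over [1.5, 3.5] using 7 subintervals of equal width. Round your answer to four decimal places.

1.3412

Δu = (3.5 − 1.5)/7 = 2/7.
Midpoints: 23/14, 27/14, 31/14, 2.5, 39/14, 43/14, 47/14.
f(23/14) = 70/93, f(27/14) = 70/97, f(31/14) = 70/101, f(2.5) = 2/3, f(39/14) = 70/109, f(43/14) = 70/113, f(47/14) = 70/117.
Sum = Δu · [f(23/14) + f(27/14) + f(31/14) + ...].
Sum ≈ 1.3412.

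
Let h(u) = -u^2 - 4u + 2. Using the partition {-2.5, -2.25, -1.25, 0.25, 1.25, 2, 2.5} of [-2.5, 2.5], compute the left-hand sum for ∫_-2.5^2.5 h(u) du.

Subinterval widths: 0.25, 1, 1.5, 1, 0.75, 0.5.
Left endpoints: -2.5, -2.25, -1.25, 0.25, 1.25, 2.
h(-2.5) = 5.75, h(-2.25) = 5.9375, h(-1.25) = 5.4375, h(0.25) = 0.9375, h(1.25) = -4.5625, h(2) = -10.
Sum = Σ Δu_i · h(u_i).
Sum = 8.046875.

8.046875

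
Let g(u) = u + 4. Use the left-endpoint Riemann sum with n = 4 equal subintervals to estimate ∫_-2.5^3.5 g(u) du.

Δu = (3.5 − (-2.5))/4 = 1.5.
Left endpoints: -2.5, -1, 0.5, 2.
g(-2.5) = 1.5, g(-1) = 3, g(0.5) = 4.5, g(2) = 6.
Sum = Δu · [g(-2.5) + g(-1) + g(0.5) + g(2)].
Sum = 22.5.

22.5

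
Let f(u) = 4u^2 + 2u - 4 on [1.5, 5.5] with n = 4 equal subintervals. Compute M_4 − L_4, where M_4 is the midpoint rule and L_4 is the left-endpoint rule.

56

M_4 = 228.
L_4 = 172.
M_4 − L_4 = 56.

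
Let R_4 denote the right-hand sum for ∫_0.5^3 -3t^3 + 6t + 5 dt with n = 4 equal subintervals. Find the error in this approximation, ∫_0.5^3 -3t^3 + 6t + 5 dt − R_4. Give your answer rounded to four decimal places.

Exact integral: ∫_0.5^3 f(t) dt = -21.953125.
R_4 ≈ -45.024414.
Error ≈ -21.953125 − (-45.024414) ≈ 23.0713.

23.0713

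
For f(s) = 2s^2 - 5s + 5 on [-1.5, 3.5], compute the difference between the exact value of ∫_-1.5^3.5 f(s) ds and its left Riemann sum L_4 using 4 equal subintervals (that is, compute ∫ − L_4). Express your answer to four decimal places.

-5.7292

Exact integral: ∫_-1.5^3.5 f(s) ds ≈ 30.833333.
L_4 = 36.5625.
Error ≈ 30.833333 − 36.5625 ≈ -5.7292.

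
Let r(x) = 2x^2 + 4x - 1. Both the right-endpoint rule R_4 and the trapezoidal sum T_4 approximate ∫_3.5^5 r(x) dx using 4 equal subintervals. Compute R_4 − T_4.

5.90625

R_4 = 84.7265625.
T_4 = 78.8203125.
R_4 − T_4 = 5.90625.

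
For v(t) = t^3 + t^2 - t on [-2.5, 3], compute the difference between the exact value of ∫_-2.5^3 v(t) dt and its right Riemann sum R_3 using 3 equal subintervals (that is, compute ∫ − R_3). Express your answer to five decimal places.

Exact integral: ∫_-2.5^3 v(t) dt ≈ 23.3177083.
R_3 ≈ 65.2615741.
Error ≈ 23.3177083 − 65.2615741 ≈ -41.94387.

-41.94387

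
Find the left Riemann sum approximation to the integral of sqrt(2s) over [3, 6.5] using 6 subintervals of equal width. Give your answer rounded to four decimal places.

10.3842

Δs = (6.5 − 3)/6 = 7/12.
Left endpoints: 3, 43/12, 25/6, 4.75, 16/3, 71/12.
f(3) ≈ 2.4495, f(43/12) ≈ 2.6771, f(25/6) ≈ 2.8868, f(4.75) ≈ 3.0822, f(16/3) ≈ 3.2660, f(71/12) ≈ 3.4400.
Sum = Δs · [f(3) + f(43/12) + f(25/6) + ...].
Sum ≈ 10.3842.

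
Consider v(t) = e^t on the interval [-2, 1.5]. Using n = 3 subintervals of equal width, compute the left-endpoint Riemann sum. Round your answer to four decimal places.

2.2931

Δt = (1.5 − (-2))/3 = 7/6.
Left endpoints: -2, -5/6, 1/3.
v(-2) ≈ 0.1353, v(-5/6) ≈ 0.4346, v(1/3) ≈ 1.3956.
Sum = Δt · [v(-2) + v(-5/6) + v(1/3)].
Sum ≈ 2.2931.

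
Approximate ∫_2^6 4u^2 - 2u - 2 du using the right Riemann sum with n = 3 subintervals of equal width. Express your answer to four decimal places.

322.0741

Δu = (6 − 2)/3 = 4/3.
Right endpoints: 10/3, 14/3, 6.
f(10/3) = 322/9, f(14/3) = 682/9, f(6) = 130.
Sum = Δu · [f(10/3) + f(14/3) + f(6)].
Sum ≈ 322.0741.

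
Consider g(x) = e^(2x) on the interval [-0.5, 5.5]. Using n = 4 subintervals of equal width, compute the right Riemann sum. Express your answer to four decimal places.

Δx = (5.5 − (-0.5))/4 = 1.5.
Right endpoints: 1, 2.5, 4, 5.5.
g(1) ≈ 7.3891, g(2.5) ≈ 148.4132, g(4) ≈ 2980.9580, g(5.5) ≈ 59874.1417.
Sum = Δx · [g(1) + g(2.5) + g(4) + g(5.5)].
Sum ≈ 94516.3529.

94516.3529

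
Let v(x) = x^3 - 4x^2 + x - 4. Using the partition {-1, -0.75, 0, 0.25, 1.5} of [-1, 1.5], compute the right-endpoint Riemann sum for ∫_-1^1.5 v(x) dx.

-16.0078125

Subinterval widths: 0.25, 0.75, 0.25, 1.25.
Right endpoints: -0.75, 0, 0.25, 1.5.
v(-0.75) = -7.421875, v(0) = -4, v(0.25) = -3.984375, v(1.5) = -8.125.
Sum = Σ Δx_i · v(x_i).
Sum = -16.0078125.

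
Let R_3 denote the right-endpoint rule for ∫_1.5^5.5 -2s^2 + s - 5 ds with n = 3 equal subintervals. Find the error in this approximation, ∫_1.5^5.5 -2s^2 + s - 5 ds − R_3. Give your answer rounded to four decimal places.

Exact integral: ∫_1.5^5.5 f(s) ds ≈ -114.666667.
R_3 ≈ -151.703704.
Error ≈ -114.666667 − (-151.703704) ≈ 37.0370.

37.0370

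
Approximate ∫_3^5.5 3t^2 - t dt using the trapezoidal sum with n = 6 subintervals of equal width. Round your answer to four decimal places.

128.9670

Δt = (5.5 − 3)/6 = 5/12.
f(3) = 24, f(41/12) = 1517/48, f(23/6) = 40.25, f(4.25) = 49.9375, f(14/3) = 182/3, f(61/12) = 72.4375, f(5.5) = 85.25.
T_6 = (Δt/2)·[f(t_0) + 2f(t_1) + ... + 2f(t_{5}) + f(t_6)].
Sum ≈ 128.9670.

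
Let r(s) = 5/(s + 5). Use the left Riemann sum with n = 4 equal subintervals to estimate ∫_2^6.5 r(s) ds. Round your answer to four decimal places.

2.6462

Δs = (6.5 − 2)/4 = 1.125.
Left endpoints: 2, 3.125, 4.25, 5.375.
r(2) = 5/7, r(3.125) = 8/13, r(4.25) = 20/37, r(5.375) = 40/83.
Sum = Δs · [r(2) + r(3.125) + r(4.25) + r(5.375)].
Sum ≈ 2.6462.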